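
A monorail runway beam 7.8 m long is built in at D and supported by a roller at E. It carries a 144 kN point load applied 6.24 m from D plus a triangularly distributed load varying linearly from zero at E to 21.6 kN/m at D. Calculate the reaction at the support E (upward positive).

Remove the prop at E; the released (primary) structure is a cantilever built in at D.
Primary-structure tip deflection at E by superposition:
  point load 144 at a = 6.24: Pa²(3L − a)/(6EI) = 16036/EI
  triangular load, peak 21.6 at the fixed end: w₀L⁴/(30EI) = 2665/EI
  δ_0 = 18701/EI
Flexibility coefficient — unit upward force at E: δ_{EE} = L³/(3EI) = 158.2/EI.
Compatibility at E: δ_0 − R_E·δ_{EE} = 0, so R_E = 18701/158.2 = 118.2 kN.

R_E = 118.2 kN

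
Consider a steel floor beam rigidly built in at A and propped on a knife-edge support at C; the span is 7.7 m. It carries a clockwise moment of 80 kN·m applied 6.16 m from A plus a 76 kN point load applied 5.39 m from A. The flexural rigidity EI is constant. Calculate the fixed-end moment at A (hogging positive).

Choose R_C as the redundant. The primary structure is the cantilever fixed at A.
Free-end deflection of the primary structure under the applied loading (downward +):
  clockwise couple 80 at a = 6.16: M₀a(2L − a)/(2EI) = 2277/EI
  point load 76 at a = 5.39: Pa²(3L − a)/(6EI) = 6517/EI
  δ_0 = 8794/EI
Flexibility coefficient — unit upward force at C: δ_{CC} = L³/(3EI) = 152.2/EI.
Compatibility at C: δ_0 − R_C·δ_{CC} = 0, so R_C = 8794/152.2 = 57.79 kN.
Moment equilibrium about A: M_A = Σ(load moments about A) − R_C·L = 489.6 − 57.79×7.7 = 44.68 kN·m.

M_A = 44.68 kN·m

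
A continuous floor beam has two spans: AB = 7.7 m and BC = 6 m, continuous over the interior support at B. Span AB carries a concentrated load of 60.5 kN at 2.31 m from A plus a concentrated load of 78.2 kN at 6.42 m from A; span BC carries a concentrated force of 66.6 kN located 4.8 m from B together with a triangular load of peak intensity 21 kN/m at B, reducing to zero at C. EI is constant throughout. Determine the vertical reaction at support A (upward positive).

Take M_B as the redundant. Released structure: two simple spans AB and BC with a hinge at B.
Discontinuity in slope at B on the released structure — sum the simple-span end rotations:
  span AB: point load 60.5 at a = 2.31: Pab(L + a)/(6LEI) = 163.2/EI
  span AB: point load 78.2 at a = 6.42: Pab(L + a)/(6LEI) = 196.4/EI
  span BC: point load 66.6 at a = 4.8: Pab(L + b)/(6LEI) = 76.72/EI
  span BC: triangular load, peak 21: w₀L³/(45EI) = 100.8/EI
  relative rotation θ_0 = (359.6 + 177.5)/EI = 537.1/EI
A unit hogging moment at B produces rotation L₁/(3EI) + L₂/(3EI) = 4.567/EI.
Slope continuity at B: θ_0 = M_B·4.567/EI, so M_B = 537.1/4.567 = 117.6 kN·m (hogging).
Span AB, ΣM about A with M_B applied at B: R_B^{AB}·7.7 = 641.8 + 117.6, so R_B^{AB} = 98.63 kN and R_A = 138.7 − 98.63 = 40.07 kN.

R_A = 40.07 kN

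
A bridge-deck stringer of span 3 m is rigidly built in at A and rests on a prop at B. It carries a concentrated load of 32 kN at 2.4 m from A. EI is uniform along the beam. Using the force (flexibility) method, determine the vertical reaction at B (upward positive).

Choose R_B as the redundant. The primary structure is the cantilever fixed at A.
Deflection at B on the released cantilever, summing each load's contribution:
  point load 32 at a = 2.4: Pa²(3L − a)/(6EI) = 202.8/EI
Tip deflection under a unit load at B: L³/(3EI) = 9/EI.
The prop prevents deflection at B: R_B = δ_0/δ_{BB} = 202.8/9 = 22.53 kN.

R_B = 22.53 kN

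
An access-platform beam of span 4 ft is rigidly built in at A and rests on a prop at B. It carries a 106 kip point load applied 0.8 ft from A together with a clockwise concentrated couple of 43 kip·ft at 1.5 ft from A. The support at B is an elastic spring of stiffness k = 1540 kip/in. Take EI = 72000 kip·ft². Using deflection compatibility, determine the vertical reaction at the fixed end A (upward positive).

Remove the prop at B; the released (primary) structure is a cantilever built in at A.
Deflection at B on the released cantilever, summing each load's contribution:
  point load 106 at a = 0.8: Pa²(3L − a)/(6EI) = 126.6/EI
  clockwise couple 43 at a = 1.5: M₀a(2L − a)/(2EI) = 209.6/EI
  δ_0 = 336.3/EI
Flexibility coefficient — unit upward force at B: δ_{BB} = L³/(3EI) = 21.33/EI.
With EI = 72000 kip·ft²: δ_0 = 0.00467 ft and δ_{BB} = 0.000296 ft/kip.
Compatibility — the spring shortens by R_B/k under the reaction it provides: δ_0 − R_B·δ_{BB} = R_B/k. With 1/k = 1/(1540×12) ft/kip = 0.000054 ft/kip, R_B = δ_0 / (δ_{BB} + 1/k) = 0.00467 / (0.000296 + 0.000054) = 13.33 kip.
Vertical equilibrium: R_A = ΣP − R_B = 106 − 13.33 = 92.67 kip.

R_A = 92.67 kip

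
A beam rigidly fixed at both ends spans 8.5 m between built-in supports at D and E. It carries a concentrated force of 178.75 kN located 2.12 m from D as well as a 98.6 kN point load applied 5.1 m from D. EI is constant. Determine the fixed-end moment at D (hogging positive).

Take the two fixed-end moments M_D, M_E as redundants; the released structure is the simple span DE.
End rotations of the released simple span under the applied load (×1/EI):
  at D: point load 178.75 at a = 2.12: Pab(L + b)/(6LEI) = 705.4/EI
  at E: point load 178.75 at a = 2.12: Pab(L + a)/(6LEI) = 503.5/EI
  at D: point load 98.6 at a = 5.1: Pab(L + b)/(6LEI) = 398.9/EI
  at E: point load 98.6 at a = 5.1: Pab(L + a)/(6LEI) = 455.9/EI
  θ_D0 = 1104/EI,  θ_E0 = 959.4/EI
Flexibility coefficients: a unit moment at one end gives L/(3EI) there and L/(6EI) at the far end, so f₁₁ = f₂₂ = 2.833/EI and f₁₂ = f₂₁ = 1.417/EI.
Compatibility — zero rotation at each built-in end:
  2.833 M_D + 1.417 M_E = 1104
  1.417 M_D + 2.833 M_E = 959.4
Solving the pair gives M_D = 294 kN·m and M_E = 191.6 kN·m (hogging).

M_D = 294 kN·m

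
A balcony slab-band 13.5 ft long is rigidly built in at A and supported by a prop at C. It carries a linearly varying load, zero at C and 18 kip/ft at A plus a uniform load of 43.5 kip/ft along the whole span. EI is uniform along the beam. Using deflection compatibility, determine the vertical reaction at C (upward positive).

R_C = 244.5 kip

Remove the prop at C; the released (primary) structure is a cantilever built in at A.
Free-end deflection of the primary structure under the applied loading (downward +):
  triangular load, peak 18 at the fixed end: w₀L⁴/(30EI) = 19929/EI
  UDL 43.5: wL⁴/(8EI) = 180607/EI
  δ_0 = 200536/EI
Flexibility coefficient — unit upward force at C: δ_{CC} = L³/(3EI) = 820.1/EI.
The prop prevents deflection at C: R_C = δ_0/δ_{CC} = 200536/820.1 = 244.5 kip.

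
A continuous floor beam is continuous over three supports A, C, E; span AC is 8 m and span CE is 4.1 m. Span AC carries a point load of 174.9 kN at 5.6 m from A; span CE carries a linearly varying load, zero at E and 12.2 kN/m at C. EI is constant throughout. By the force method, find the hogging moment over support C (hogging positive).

M_C = 169.8 kN·m

Release continuity at C by inserting a hinge; the redundant is the internal moment M_C. The primary structure is two simply-supported spans AC and CE.
Rotations at C on the released spans (each span's end-slope, ×1/EI):
  span AC: point load 174.9 at a = 5.6: Pab(L + a)/(6LEI) = 666/EI
  span CE: triangular load, peak 12.2: w₀L³/(45EI) = 18.69/EI
  relative rotation θ_0 = (666 + 18.69)/EI = 684.7/EI
A unit hogging moment at C produces rotation L₁/(3EI) + L₂/(3EI) = 4.033/EI.
Slope continuity at C: θ_0 = M_C·4.033/EI, so M_C = 684.7/4.033 = 169.8 kN·m (hogging).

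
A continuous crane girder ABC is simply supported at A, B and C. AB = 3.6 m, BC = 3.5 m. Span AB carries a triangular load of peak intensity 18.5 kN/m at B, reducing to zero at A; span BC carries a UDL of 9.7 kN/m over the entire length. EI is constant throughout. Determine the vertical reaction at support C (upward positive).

Take M_B as the redundant. Released structure: two simple spans AB and BC with a hinge at B.
Rotations at B on the released spans (each span's end-slope, ×1/EI):
  span AB: triangular load, peak 18.5: w₀L³/(45EI) = 19.18/EI
  span BC: UDL 9.7: wL³/(24EI) = 17.33/EI
  relative rotation θ_0 = (19.18 + 17.33)/EI = 36.51/EI
A unit hogging moment at B produces rotation L₁/(3EI) + L₂/(3EI) = 2.367/EI.
Slope continuity at B: θ_0 = M_B·2.367/EI, so M_B = 36.51/2.367 = 15.43 kN·m (hogging).
Span BC, ΣM about C: R_B^{BC}·3.5 = 59.41 + 15.43, so R_B^{BC} = 21.38 kN and R_C = 33.95 − 21.38 = 12.57 kN.

R_C = 12.57 kN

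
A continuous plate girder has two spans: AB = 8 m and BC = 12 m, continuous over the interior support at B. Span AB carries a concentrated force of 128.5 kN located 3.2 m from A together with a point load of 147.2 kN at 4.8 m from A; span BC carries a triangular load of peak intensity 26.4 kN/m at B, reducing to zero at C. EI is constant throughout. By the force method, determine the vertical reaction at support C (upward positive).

Release continuity at B by inserting a hinge; the redundant is the internal moment M_B. The primary structure is two simply-supported spans AB and BC.
Discontinuity in slope at B on the released structure — sum the simple-span end rotations:
  span AB: point load 128.5 at a = 3.2: Pab(L + a)/(6LEI) = 460.5/EI
  span AB: point load 147.2 at a = 4.8: Pab(L + a)/(6LEI) = 602.9/EI
  span BC: triangular load, peak 26.4: w₀L³/(45EI) = 1014/EI
  relative rotation θ_0 = (1063 + 1014)/EI = 2077/EI
A unit hogging moment at B produces rotation L₁/(3EI) + L₂/(3EI) = 6.667/EI.
Compatibility: M_B·(L₁+L₂)/(3EI) = θ_0, giving M_B = 311.6 kN·m (hogging).
Span BC, ΣM about C: R_B^{BC}·12 = 1267 + 311.6, so R_B^{BC} = 131.6 kN and R_C = 158.4 − 131.6 = 26.83 kN.

R_C = 26.83 kN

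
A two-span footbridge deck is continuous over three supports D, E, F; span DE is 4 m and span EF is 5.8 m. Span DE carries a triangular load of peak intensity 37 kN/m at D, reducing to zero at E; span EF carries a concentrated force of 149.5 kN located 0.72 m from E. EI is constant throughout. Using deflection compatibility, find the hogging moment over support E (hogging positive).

M_E = 66.43 kN·m

Insert a hinge at E; M_E is the redundant, and each span becomes simply supported.
End slopes at the hinge E, treating each span as simply supported:
  span DE: triangular load, peak 37: 7w₀L³/(360EI) = 46.04/EI
  span EF: point load 149.5 at a = 0.72: Pab(L + b)/(6LEI) = 171/EI
  relative rotation θ_0 = (46.04 + 171)/EI = 217/EI
A unit hogging moment at E produces rotation L₁/(3EI) + L₂/(3EI) = 3.267/EI.
Slope continuity at E: θ_0 = M_E·3.267/EI, so M_E = 217/3.267 = 66.43 kN·m (hogging).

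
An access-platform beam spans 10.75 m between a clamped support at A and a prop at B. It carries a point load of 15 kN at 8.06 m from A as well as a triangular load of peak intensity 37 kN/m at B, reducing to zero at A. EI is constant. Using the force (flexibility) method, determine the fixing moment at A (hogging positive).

Release the roller at B. Primary structure: cantilever fixed at A.
Downward deflection at the released point B due to the loads:
  point load 15 at a = 8.06: Pa²(3L − a)/(6EI) = 3929/EI
  triangular load, peak 37 at the free end: 11w₀L⁴/(120EI) = 45295/EI
  δ_0 = 49223/EI
Tip deflection under a unit load at B: L³/(3EI) = 414.1/EI.
The prop prevents deflection at B: R_B = δ_0/δ_{BB} = 49223/414.1 = 118.9 kN.
Moment equilibrium about A: M_A = Σ(load moments about A) − R_B·L = 1546 − 118.9×10.75 = 268.3 kN·m.

M_A = 268.3 kN·m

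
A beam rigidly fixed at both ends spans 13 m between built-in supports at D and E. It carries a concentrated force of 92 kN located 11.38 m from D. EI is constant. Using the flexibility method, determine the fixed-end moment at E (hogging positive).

Release both end moments; the primary structure is a simply-supported span DE with redundants M_D and M_E.
Simple-span end rotations at D and E under the given loads:
  at D: point load 92 at a = 11.38: Pab(L + b)/(6LEI) = 317.9/EI
  at E: point load 92 at a = 11.38: Pab(L + a)/(6LEI) = 530.1/EI
  θ_D0 = 317.9/EI,  θ_E0 = 530.1/EI
Flexibility coefficients: a unit moment at one end gives L/(3EI) there and L/(6EI) at the far end, so f₁₁ = f₂₂ = 4.333/EI and f₁₂ = f₂₁ = 2.167/EI.
Compatibility — zero rotation at each built-in end:
  4.333 M_D + 2.167 M_E = 317.9
  2.167 M_D + 4.333 M_E = 530.1
Solving the pair gives M_D = 16.26 kN·m and M_E = 114.2 kN·m (hogging).

M_E = 114.2 kN·m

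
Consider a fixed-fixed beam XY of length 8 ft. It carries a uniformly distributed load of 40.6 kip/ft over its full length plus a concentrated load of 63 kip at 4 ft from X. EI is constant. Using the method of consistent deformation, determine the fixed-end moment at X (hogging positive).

Release both end moments; the primary structure is a simply-supported span XY with redundants M_X and M_Y.
On the primary (simply-supported) span, the end slopes from the loading are:
  at X: UDL 40.6: wL³/(24EI) = 866.1/EI
  at Y: UDL 40.6: wL³/(24EI) = 866.1/EI
  at X: point load 63 at a = 4: Pab(L + b)/(6LEI) = 252/EI
  at Y: point load 63 at a = 4: Pab(L + a)/(6LEI) = 252/EI
  θ_X0 = 1118/EI,  θ_Y0 = 1118/EI
Flexibility coefficients: a unit moment at one end gives L/(3EI) there and L/(6EI) at the far end, so f₁₁ = f₂₂ = 2.667/EI and f₁₂ = f₂₁ = 1.333/EI.
Compatibility — zero rotation at each built-in end:
  2.667 M_X + 1.333 M_Y = 1118
  1.333 M_X + 2.667 M_Y = 1118
Solving the pair gives M_X = 279.5 kip·ft and M_Y = 279.5 kip·ft (hogging).

M_X = 279.5 kip·ft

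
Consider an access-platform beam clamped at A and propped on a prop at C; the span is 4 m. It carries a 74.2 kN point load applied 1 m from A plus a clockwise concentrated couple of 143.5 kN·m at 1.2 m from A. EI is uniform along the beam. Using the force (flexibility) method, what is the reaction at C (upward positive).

Remove the prop at C; the released (primary) structure is a cantilever built in at A.
Primary-structure tip deflection at C by superposition:
  point load 74.2 at a = 1: Pa²(3L − a)/(6EI) = 136/EI
  clockwise couple 143.5 at a = 1.2: M₀a(2L − a)/(2EI) = 585.5/EI
  δ_0 = 721.5/EI
Tip deflection under a unit load at C: L³/(3EI) = 21.33/EI.
The prop prevents deflection at C: R_C = δ_0/δ_{CC} = 721.5/21.33 = 33.82 kN.

R_C = 33.82 kN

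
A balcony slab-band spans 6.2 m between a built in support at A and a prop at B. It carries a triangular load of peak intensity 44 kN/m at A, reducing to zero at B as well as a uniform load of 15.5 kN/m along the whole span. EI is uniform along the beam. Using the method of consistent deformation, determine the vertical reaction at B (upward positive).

Choose R_B as the redundant. The primary structure is the cantilever fixed at A.
Downward deflection at the released point B due to the loads:
  triangular load, peak 44 at the fixed end: w₀L⁴/(30EI) = 2167/EI
  UDL 15.5: wL⁴/(8EI) = 2863/EI
  δ_0 = 5030/EI
Tip deflection under a unit load at B: L³/(3EI) = 79.44/EI.
Compatibility at B: δ_0 − R_B·δ_{BB} = 0, so R_B = 5030/79.44 = 63.32 kN.

R_B = 63.32 kN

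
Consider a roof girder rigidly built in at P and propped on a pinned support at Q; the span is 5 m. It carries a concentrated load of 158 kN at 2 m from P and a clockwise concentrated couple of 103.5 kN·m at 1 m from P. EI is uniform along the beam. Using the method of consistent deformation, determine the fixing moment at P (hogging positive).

Remove the prop at Q; the released (primary) structure is a cantilever built in at P.
Primary-structure tip deflection at Q by superposition:
  point load 158 at a = 2: Pa²(3L − a)/(6EI) = 1369/EI
  clockwise couple 103.5 at a = 1: M₀a(2L − a)/(2EI) = 465.8/EI
  δ_0 = 1835/EI
Tip deflection under a unit load at Q: L³/(3EI) = 41.67/EI.
Compatibility at Q: δ_0 − R_Q·δ_{QQ} = 0, so R_Q = 1835/41.67 = 44.04 kN.
Moment equilibrium about P: M_P = Σ(load moments about P) − R_Q·L = 419.5 − 44.04×5 = 199.3 kN·m.

M_P = 199.3 kN·m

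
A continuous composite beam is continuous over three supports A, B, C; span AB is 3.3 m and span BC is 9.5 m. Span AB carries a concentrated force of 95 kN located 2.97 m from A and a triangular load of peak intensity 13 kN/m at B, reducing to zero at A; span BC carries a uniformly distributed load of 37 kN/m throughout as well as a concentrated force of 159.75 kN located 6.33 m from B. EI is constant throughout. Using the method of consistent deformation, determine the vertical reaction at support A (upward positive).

Take M_B as the redundant. Released structure: two simple spans AB and BC with a hinge at B.
End slopes at the hinge B, treating each span as simply supported:
  span AB: point load 95 at a = 2.97: Pab(L + a)/(6LEI) = 29.48/EI
  span AB: triangular load, peak 13: w₀L³/(45EI) = 10.38/EI
  span BC: UDL 37: wL³/(24EI) = 1322/EI
  span BC: point load 159.75 at a = 6.33: Pab(L + b)/(6LEI) = 712.5/EI
  relative rotation θ_0 = (39.87 + 2034)/EI = 2074/EI
A unit hogging moment at B produces rotation L₁/(3EI) + L₂/(3EI) = 4.267/EI.
Slope continuity at B: θ_0 = M_B·4.267/EI, so M_B = 2074/4.267 = 486.1 kN·m (hogging).
Span AB, ΣM about A with M_B applied at B: R_B^{AB}·3.3 = 329.3 + 486.1, so R_B^{AB} = 247.1 kN and R_A = 116.5 − 247.1 = -130.7 kN.

R_A = -130.7 kN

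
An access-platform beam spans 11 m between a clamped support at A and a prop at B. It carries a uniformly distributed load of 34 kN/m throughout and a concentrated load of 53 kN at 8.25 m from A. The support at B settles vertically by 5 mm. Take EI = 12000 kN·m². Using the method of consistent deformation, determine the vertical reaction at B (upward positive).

R_B = 173.7 kN

Release the roller at B. Primary structure: cantilever fixed at A.
Free-end deflection of the primary structure under the applied loading (downward +):
  UDL 34: wL⁴/(8EI) = 62224/EI
  point load 53 at a = 8.25: Pa²(3L − a)/(6EI) = 14880/EI
  δ_0 = 77104/EI
Flexibility coefficient — unit upward force at B: δ_{BB} = L³/(3EI) = 443.7/EI.
With EI = 12000 kN·m²: δ_0 = 6.4254 m and δ_{BB} = 0.036972 m/kN.
Compatibility — the beam at B must follow the support down by 0.005 m: δ_0 − R_B·δ_{BB} = 0.005, so R_B = (6.4254 − 0.005)/0.036972 = 173.7 kN.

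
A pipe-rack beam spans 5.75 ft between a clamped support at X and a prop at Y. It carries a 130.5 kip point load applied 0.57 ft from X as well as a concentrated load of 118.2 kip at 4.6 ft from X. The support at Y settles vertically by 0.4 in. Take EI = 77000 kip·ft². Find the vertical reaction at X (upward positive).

Remove the prop at Y; the released (primary) structure is a cantilever built in at X.
Primary-structure tip deflection at Y by superposition:
  point load 130.5 at a = 0.57: Pa²(3L − a)/(6EI) = 117.9/EI
  point load 118.2 at a = 4.6: Pa²(3L − a)/(6EI) = 5273/EI
  δ_0 = 5391/EI
Tip deflection under a unit load at Y: L³/(3EI) = 63.37/EI.
With EI = 77000 kip·ft²: δ_0 = 0.070014 ft and δ_{YY} = 0.000823 ft/kip.
Compatibility — the beam at Y must follow the support down by 0.03333 ft: δ_0 − R_Y·δ_{YY} = 0.03333, so R_Y = (0.070014 − 0.03333)/0.000823 = 44.57 kip.
Vertical equilibrium: R_X = ΣP − R_Y = 248.7 − 44.57 = 204.1 kip.

R_X = 204.1 kip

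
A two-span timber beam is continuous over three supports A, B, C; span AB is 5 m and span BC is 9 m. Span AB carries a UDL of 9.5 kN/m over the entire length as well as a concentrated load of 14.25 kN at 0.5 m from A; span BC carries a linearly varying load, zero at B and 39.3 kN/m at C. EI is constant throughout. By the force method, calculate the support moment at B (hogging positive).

M_B = 131.2 kN·m

Insert a hinge at B; M_B is the redundant, and each span becomes simply supported.
Rotations at B on the released spans (each span's end-slope, ×1/EI):
  span AB: UDL 9.5: wL³/(24EI) = 49.48/EI
  span AB: point load 14.25 at a = 0.5: Pab(L + a)/(6LEI) = 5.878/EI
  span BC: triangular load, peak 39.3: 7w₀L³/(360EI) = 557.1/EI
  relative rotation θ_0 = (55.36 + 557.1)/EI = 612.4/EI
A unit hogging moment at B produces rotation L₁/(3EI) + L₂/(3EI) = 4.667/EI.
Slope continuity at B: θ_0 = M_B·4.667/EI, so M_B = 612.4/4.667 = 131.2 kN·m (hogging).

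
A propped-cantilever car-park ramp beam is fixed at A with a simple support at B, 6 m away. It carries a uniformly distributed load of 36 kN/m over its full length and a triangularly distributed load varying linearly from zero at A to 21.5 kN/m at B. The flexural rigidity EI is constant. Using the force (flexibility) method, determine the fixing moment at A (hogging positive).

Remove the prop at B; the released (primary) structure is a cantilever built in at A.
Downward deflection at the released point B due to the loads:
  UDL 36: wL⁴/(8EI) = 5832/EI
  triangular load, peak 21.5 at the free end: 11w₀L⁴/(120EI) = 2554/EI
  δ_0 = 8386/EI
Tip deflection under a unit load at B: L³/(3EI) = 72/EI.
The prop prevents deflection at B: R_B = δ_0/δ_{BB} = 8386/72 = 116.5 kN.
Moment equilibrium about A: M_A = Σ(load moments about A) − R_B·L = 906 − 116.5×6 = 207.2 kN·m.

M_A = 207.2 kN·m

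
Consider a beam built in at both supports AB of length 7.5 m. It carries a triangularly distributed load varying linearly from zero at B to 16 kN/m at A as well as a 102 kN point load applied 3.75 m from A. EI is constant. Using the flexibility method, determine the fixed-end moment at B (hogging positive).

Take the two fixed-end moments M_A, M_B as redundants; the released structure is the simple span AB.
End rotations of the released simple span under the applied load (×1/EI):
  at A: triangular load, peak 16: w₀L³/(45EI) = 150/EI
  at B: triangular load, peak 16: 7w₀L³/(360EI) = 131.2/EI
  at A: point load 102 at a = 3.75: Pab(L + b)/(6LEI) = 358.6/EI
  at B: point load 102 at a = 3.75: Pab(L + a)/(6LEI) = 358.6/EI
  θ_A0 = 508.6/EI,  θ_B0 = 489.8/EI
Flexibility coefficients: a unit moment at one end gives L/(3EI) there and L/(6EI) at the far end, so f₁₁ = f₂₂ = 2.5/EI and f₁₂ = f₂₁ = 1.25/EI.
Compatibility — zero rotation at each built-in end:
  2.5 M_A + 1.25 M_B = 508.6
  1.25 M_A + 2.5 M_B = 489.8
Solving the pair gives M_A = 140.6 kN·m and M_B = 125.6 kN·m (hogging).

M_B = 125.6 kN·m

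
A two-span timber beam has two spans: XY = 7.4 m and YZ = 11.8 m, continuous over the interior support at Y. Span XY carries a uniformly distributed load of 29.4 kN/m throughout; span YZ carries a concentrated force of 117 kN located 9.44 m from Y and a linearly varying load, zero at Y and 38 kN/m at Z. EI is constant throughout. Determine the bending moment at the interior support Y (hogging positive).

M_Y = 348.7 kN·m

Release continuity at Y by inserting a hinge; the redundant is the internal moment M_Y. The primary structure is two simply-supported spans XY and YZ.
End slopes at the hinge Y, treating each span as simply supported:
  span XY: UDL 29.4: wL³/(24EI) = 496.4/EI
  span YZ: point load 117 at a = 9.44: Pab(L + b)/(6LEI) = 521.3/EI
  span YZ: triangular load, peak 38: 7w₀L³/(360EI) = 1214/EI
  relative rotation θ_0 = (496.4 + 1735)/EI = 2232/EI
A unit hogging moment at Y produces rotation L₁/(3EI) + L₂/(3EI) = 6.4/EI.
Compatibility: M_Y·(L₁+L₂)/(3EI) = θ_0, giving M_Y = 348.7 kN·m (hogging).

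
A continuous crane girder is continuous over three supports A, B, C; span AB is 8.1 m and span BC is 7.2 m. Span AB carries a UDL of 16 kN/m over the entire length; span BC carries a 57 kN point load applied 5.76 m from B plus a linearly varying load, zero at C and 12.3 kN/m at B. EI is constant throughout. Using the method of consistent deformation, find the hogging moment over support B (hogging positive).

Insert a hinge at B; M_B is the redundant, and each span becomes simply supported.
End slopes at the hinge B, treating each span as simply supported:
  span AB: UDL 16: wL³/(24EI) = 354.3/EI
  span BC: point load 57 at a = 5.76: Pab(L + b)/(6LEI) = 94.56/EI
  span BC: triangular load, peak 12.3: w₀L³/(45EI) = 102/EI
  relative rotation θ_0 = (354.3 + 196.6)/EI = 550.9/EI
A unit hogging moment at B produces rotation L₁/(3EI) + L₂/(3EI) = 5.1/EI.
Slope continuity at B: θ_0 = M_B·5.1/EI, so M_B = 550.9/5.1 = 108 kN·m (hogging).

M_B = 108 kN·m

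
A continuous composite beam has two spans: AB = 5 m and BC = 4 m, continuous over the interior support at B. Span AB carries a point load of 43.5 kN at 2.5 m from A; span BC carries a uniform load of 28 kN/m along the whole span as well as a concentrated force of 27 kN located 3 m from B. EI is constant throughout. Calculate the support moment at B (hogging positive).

M_B = 53.17 kN·m

Insert a hinge at B; M_B is the redundant, and each span becomes simply supported.
End slopes at the hinge B, treating each span as simply supported:
  span AB: point load 43.5 at a = 2.5: Pab(L + a)/(6LEI) = 67.97/EI
  span BC: UDL 28: wL³/(24EI) = 74.67/EI
  span BC: point load 27 at a = 3: Pab(L + b)/(6LEI) = 16.88/EI
  relative rotation θ_0 = (67.97 + 91.54)/EI = 159.5/EI
A unit hogging moment at B produces rotation L₁/(3EI) + L₂/(3EI) = 3/EI.
Slope continuity at B: θ_0 = M_B·3/EI, so M_B = 159.5/3 = 53.17 kN·m (hogging).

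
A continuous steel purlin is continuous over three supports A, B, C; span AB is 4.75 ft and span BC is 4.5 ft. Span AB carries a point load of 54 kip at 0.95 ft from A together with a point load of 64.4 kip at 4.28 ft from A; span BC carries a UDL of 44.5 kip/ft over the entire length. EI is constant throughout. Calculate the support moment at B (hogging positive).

Release continuity at B by inserting a hinge; the redundant is the internal moment M_B. The primary structure is two simply-supported spans AB and BC.
Discontinuity in slope at B on the released structure — sum the simple-span end rotations:
  span AB: point load 54 at a = 0.95: Pab(L + a)/(6LEI) = 38.99/EI
  span AB: point load 64.4 at a = 4.28: Pab(L + a)/(6LEI) = 41.05/EI
  span BC: UDL 44.5: wL³/(24EI) = 169/EI
  relative rotation θ_0 = (80.03 + 169)/EI = 249/EI
A unit hogging moment at B produces rotation L₁/(3EI) + L₂/(3EI) = 3.083/EI.
Compatibility: M_B·(L₁+L₂)/(3EI) = θ_0, giving M_B = 80.76 kip·ft (hogging).

M_B = 80.76 kip·ft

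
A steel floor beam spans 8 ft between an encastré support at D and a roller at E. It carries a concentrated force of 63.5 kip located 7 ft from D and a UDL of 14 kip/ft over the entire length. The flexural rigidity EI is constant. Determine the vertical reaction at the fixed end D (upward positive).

Remove the prop at E; the released (primary) structure is a cantilever built in at D.
Downward deflection at the released point E due to the loads:
  point load 63.5 at a = 7: Pa²(3L − a)/(6EI) = 8816/EI
  UDL 14: wL⁴/(8EI) = 7168/EI
  δ_0 = 15984/EI
Flexibility coefficient — unit upward force at E: δ_{EE} = L³/(3EI) = 170.7/EI.
Compatibility at E: δ_0 − R_E·δ_{EE} = 0, so R_E = 15984/170.7 = 93.66 kip.
Vertical equilibrium: R_D = ΣP − R_E = 175.5 − 93.66 = 81.84 kip.

R_D = 81.84 kip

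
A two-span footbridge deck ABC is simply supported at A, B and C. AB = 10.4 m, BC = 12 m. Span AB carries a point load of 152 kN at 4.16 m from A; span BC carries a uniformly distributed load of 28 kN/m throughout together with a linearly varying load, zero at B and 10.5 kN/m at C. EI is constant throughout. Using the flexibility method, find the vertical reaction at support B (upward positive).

R_B = 328.9 kN

Take M_B as the redundant. Released structure: two simple spans AB and BC with a hinge at B.
Discontinuity in slope at B on the released structure — sum the simple-span end rotations:
  span AB: point load 152 at a = 4.16: Pab(L + a)/(6LEI) = 920.7/EI
  span BC: UDL 28: wL³/(24EI) = 2016/EI
  span BC: triangular load, peak 10.5: 7w₀L³/(360EI) = 352.8/EI
  relative rotation θ_0 = (920.7 + 2369)/EI = 3289/EI
A unit hogging moment at B produces rotation L₁/(3EI) + L₂/(3EI) = 7.467/EI.
Compatibility: M_B·(L₁+L₂)/(3EI) = θ_0, giving M_B = 440.6 kN·m (hogging).
Span AB, ΣM about A with M_B applied at B: R_B^{AB}·10.4 = 632.3 + 440.6, so R_B^{AB} = 103.2 kN and R_A = 152 − 103.2 = 48.84 kN.
Span BC, ΣM about C: R_B^{BC}·12 = 2268 + 440.6, so R_B^{BC} = 225.7 kN and R_C = 399 − 225.7 = 173.3 kN.
R_B = 103.2 + 225.7 = 328.9 kN.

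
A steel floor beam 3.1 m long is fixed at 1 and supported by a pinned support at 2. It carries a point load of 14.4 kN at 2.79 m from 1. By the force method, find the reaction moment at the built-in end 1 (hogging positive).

M_1 = 2.21 kN·m

Take the reaction at 2 as the redundant and release it; the primary structure is a cantilever fixed at 1.
Deflection at 2 on the released cantilever, summing each load's contribution:
  point load 14.4 at a = 2.79: Pa²(3L − a)/(6EI) = 121.6/EI
Flexibility coefficient — unit upward force at 2: δ_{22} = L³/(3EI) = 9.93/EI.
Compatibility at 2: δ_0 − R_2·δ_{22} = 0, so R_2 = 121.6/9.93 = 12.25 kN.
Moment equilibrium about 1: M_1 = Σ(load moments about 1) − R_2·L = 40.18 − 12.25×3.1 = 2.21 kN·m.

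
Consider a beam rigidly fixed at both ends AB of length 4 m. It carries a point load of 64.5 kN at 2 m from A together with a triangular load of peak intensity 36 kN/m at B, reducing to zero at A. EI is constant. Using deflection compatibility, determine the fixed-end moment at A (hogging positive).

M_A = 51.45 kN·m

Release both end moments; the primary structure is a simply-supported span AB with redundants M_A and M_B.
On the primary (simply-supported) span, the end slopes from the loading are:
  at A: point load 64.5 at a = 2: Pab(L + b)/(6LEI) = 64.5/EI
  at B: point load 64.5 at a = 2: Pab(L + a)/(6LEI) = 64.5/EI
  at A: triangular load, peak 36: 7w₀L³/(360EI) = 44.8/EI
  at B: triangular load, peak 36: w₀L³/(45EI) = 51.2/EI
  θ_A0 = 109.3/EI,  θ_B0 = 115.7/EI
Flexibility coefficients: a unit moment at one end gives L/(3EI) there and L/(6EI) at the far end, so f₁₁ = f₂₂ = 1.333/EI and f₁₂ = f₂₁ = 0.6667/EI.
Compatibility — zero rotation at each built-in end:
  1.333 M_A + 0.6667 M_B = 109.3
  0.6667 M_A + 1.333 M_B = 115.7
Solving the pair gives M_A = 51.45 kN·m and M_B = 61.05 kN·m (hogging).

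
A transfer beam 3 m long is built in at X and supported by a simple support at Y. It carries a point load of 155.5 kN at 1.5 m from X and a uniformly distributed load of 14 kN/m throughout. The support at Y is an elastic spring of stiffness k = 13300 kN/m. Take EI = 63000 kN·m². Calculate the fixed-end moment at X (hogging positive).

Release the roller at Y. Primary structure: cantilever fixed at X.
Downward deflection at the released point Y due to the loads:
  point load 155.5 at a = 1.5: Pa²(3L − a)/(6EI) = 437.3/EI
  UDL 14: wL⁴/(8EI) = 141.8/EI
  δ_0 = 579.1/EI
Flexibility coefficient — unit upward force at Y: δ_{YY} = L³/(3EI) = 9/EI.
With EI = 63000 kN·m²: δ_0 = 0.009192 m and δ_{YY} = 0.000143 m/kN.
Compatibility — the spring shortens by R_Y/k under the reaction it provides: δ_0 − R_Y·δ_{YY} = R_Y/k. With 1/k = 0.000075 m/kN, R_Y = δ_0 / (δ_{YY} + 1/k) = 0.009192 / (0.000143 + 0.000075) = 42.16 kN.
Moment equilibrium about X: M_X = Σ(load moments about X) − R_Y·L = 296.2 − 42.16×3 = 169.8 kN·m.

M_X = 169.8 kN·m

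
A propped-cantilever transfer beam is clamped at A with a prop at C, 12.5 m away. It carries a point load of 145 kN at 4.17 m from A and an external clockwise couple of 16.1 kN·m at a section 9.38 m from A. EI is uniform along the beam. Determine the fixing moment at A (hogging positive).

M_A = 329.2 kN·m

Choose R_C as the redundant. The primary structure is the cantilever fixed at A.
Free-end deflection of the primary structure under the applied loading (downward +):
  point load 145 at a = 4.17: Pa²(3L − a)/(6EI) = 14006/EI
  clockwise couple 16.1 at a = 9.38: M₀a(2L − a)/(2EI) = 1179/EI
  δ_0 = 15186/EI
Tip deflection under a unit load at C: L³/(3EI) = 651/EI.
The prop prevents deflection at C: R_C = δ_0/δ_{CC} = 15186/651 = 23.33 kN.
Moment equilibrium about A: M_A = Σ(load moments about A) − R_C·L = 620.8 − 23.33×12.5 = 329.2 kN·m.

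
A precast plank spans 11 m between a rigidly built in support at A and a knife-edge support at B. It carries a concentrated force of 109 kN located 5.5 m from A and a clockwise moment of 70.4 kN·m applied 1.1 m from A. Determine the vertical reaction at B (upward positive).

R_B = 35.89 kN

Remove the prop at B; the released (primary) structure is a cantilever built in at A.
Free-end deflection of the primary structure under the applied loading (downward +):
  point load 109 at a = 5.5: Pa²(3L − a)/(6EI) = 15112/EI
  clockwise couple 70.4 at a = 1.1: M₀a(2L − a)/(2EI) = 809.2/EI
  δ_0 = 15922/EI
Tip deflection under a unit load at B: L³/(3EI) = 443.7/EI.
The prop prevents deflection at B: R_B = δ_0/δ_{BB} = 15922/443.7 = 35.89 kN.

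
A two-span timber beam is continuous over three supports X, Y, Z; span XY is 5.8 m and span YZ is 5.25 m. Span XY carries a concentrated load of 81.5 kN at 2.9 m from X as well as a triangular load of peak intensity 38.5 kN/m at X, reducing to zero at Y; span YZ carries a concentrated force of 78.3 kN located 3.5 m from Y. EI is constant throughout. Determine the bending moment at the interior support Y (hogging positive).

Release continuity at Y by inserting a hinge; the redundant is the internal moment M_Y. The primary structure is two simply-supported spans XY and YZ.
Discontinuity in slope at Y on the released structure — sum the simple-span end rotations:
  span XY: point load 81.5 at a = 2.9: Pab(L + a)/(6LEI) = 171.4/EI
  span XY: triangular load, peak 38.5: 7w₀L³/(360EI) = 146.1/EI
  span YZ: point load 78.3 at a = 3.5: Pab(L + b)/(6LEI) = 106.6/EI
  relative rotation θ_0 = (317.4 + 106.6)/EI = 424/EI
A unit hogging moment at Y produces rotation L₁/(3EI) + L₂/(3EI) = 3.683/EI.
Compatibility: M_Y·(L₁+L₂)/(3EI) = θ_0, giving M_Y = 115.1 kN·m (hogging).

M_Y = 115.1 kN·m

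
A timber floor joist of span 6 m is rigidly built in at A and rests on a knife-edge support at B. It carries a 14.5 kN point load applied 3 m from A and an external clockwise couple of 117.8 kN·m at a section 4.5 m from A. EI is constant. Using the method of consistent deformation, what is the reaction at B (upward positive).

R_B = 32.14 kN

Choose R_B as the redundant. The primary structure is the cantilever fixed at A.
Free-end deflection of the primary structure under the applied loading (downward +):
  point load 14.5 at a = 3: Pa²(3L − a)/(6EI) = 326.2/EI
  clockwise couple 117.8 at a = 4.5: M₀a(2L − a)/(2EI) = 1988/EI
  δ_0 = 2314/EI
Flexibility coefficient — unit upward force at B: δ_{BB} = L³/(3EI) = 72/EI.
The prop prevents deflection at B: R_B = δ_0/δ_{BB} = 2314/72 = 32.14 kN.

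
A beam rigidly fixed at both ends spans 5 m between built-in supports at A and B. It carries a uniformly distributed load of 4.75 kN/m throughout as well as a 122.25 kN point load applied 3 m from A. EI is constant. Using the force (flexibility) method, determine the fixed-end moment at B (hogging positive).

Release both end moments; the primary structure is a simply-supported span AB with redundants M_A and M_B.
On the primary (simply-supported) span, the end slopes from the loading are:
  at A: UDL 4.75: wL³/(24EI) = 24.74/EI
  at B: UDL 4.75: wL³/(24EI) = 24.74/EI
  at A: point load 122.25 at a = 3: Pab(L + b)/(6LEI) = 171.2/EI
  at B: point load 122.25 at a = 3: Pab(L + a)/(6LEI) = 195.6/EI
  θ_A0 = 195.9/EI,  θ_B0 = 220.3/EI
Flexibility coefficients: a unit moment at one end gives L/(3EI) there and L/(6EI) at the far end, so f₁₁ = f₂₂ = 1.667/EI and f₁₂ = f₂₁ = 0.8333/EI.
Compatibility — zero rotation at each built-in end:
  1.667 M_A + 0.8333 M_B = 195.9
  0.8333 M_A + 1.667 M_B = 220.3
Solving the pair gives M_A = 68.58 kN·m and M_B = 97.92 kN·m (hogging).

M_B = 97.92 kN·m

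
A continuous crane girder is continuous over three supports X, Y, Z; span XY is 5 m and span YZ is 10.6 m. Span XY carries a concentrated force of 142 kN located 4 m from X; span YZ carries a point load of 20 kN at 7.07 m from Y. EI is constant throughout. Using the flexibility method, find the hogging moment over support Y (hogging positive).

M_Y = 54.1 kN·m

Release continuity at Y by inserting a hinge; the redundant is the internal moment M_Y. The primary structure is two simply-supported spans XY and YZ.
Rotations at Y on the released spans (each span's end-slope, ×1/EI):
  span XY: point load 142 at a = 4: Pab(L + a)/(6LEI) = 170.4/EI
  span YZ: point load 20 at a = 7.07: Pab(L + b)/(6LEI) = 110.9/EI
  relative rotation θ_0 = (170.4 + 110.9)/EI = 281.3/EI
A unit hogging moment at Y produces rotation L₁/(3EI) + L₂/(3EI) = 5.2/EI.
Slope continuity at Y: θ_0 = M_Y·5.2/EI, so M_Y = 281.3/5.2 = 54.1 kN·m (hogging).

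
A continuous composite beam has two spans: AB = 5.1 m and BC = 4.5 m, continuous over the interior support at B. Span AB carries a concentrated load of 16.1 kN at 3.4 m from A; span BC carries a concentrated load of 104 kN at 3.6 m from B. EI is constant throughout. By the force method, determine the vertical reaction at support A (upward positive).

Release continuity at B by inserting a hinge; the redundant is the internal moment M_B. The primary structure is two simply-supported spans AB and BC.
Discontinuity in slope at B on the released structure — sum the simple-span end rotations:
  span AB: point load 16.1 at a = 3.4: Pab(L + a)/(6LEI) = 25.85/EI
  span BC: point load 104 at a = 3.6: Pab(L + b)/(6LEI) = 67.39/EI
  relative rotation θ_0 = (25.85 + 67.39)/EI = 93.24/EI
A unit hogging moment at B produces rotation L₁/(3EI) + L₂/(3EI) = 3.2/EI.
Compatibility: M_B·(L₁+L₂)/(3EI) = θ_0, giving M_B = 29.14 kN·m (hogging).
Span AB, ΣM about A with M_B applied at B: R_B^{AB}·5.1 = 54.74 + 29.14, so R_B^{AB} = 16.45 kN and R_A = 16.1 − 16.45 = -0.3467 kN.

R_A = -0.3467 kN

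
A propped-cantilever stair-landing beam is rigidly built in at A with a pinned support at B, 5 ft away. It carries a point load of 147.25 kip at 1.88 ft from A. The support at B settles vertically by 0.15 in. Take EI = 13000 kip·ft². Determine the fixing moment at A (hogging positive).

M_A = 159.8 kip·ft

Choose R_B as the redundant. The primary structure is the cantilever fixed at A.
Deflection at B on the released cantilever, summing each load's contribution:
  point load 147.25 at a = 1.88: Pa²(3L − a)/(6EI) = 1138/EI
Tip deflection under a unit load at B: L³/(3EI) = 41.67/EI.
With EI = 13000 kip·ft²: δ_0 = 0.087541 ft and δ_{BB} = 0.003205 ft/kip.
Compatibility — the beam at B must follow the support down by 0.0125 ft: δ_0 − R_B·δ_{BB} = 0.0125, so R_B = (0.087541 − 0.0125)/0.003205 = 23.41 kip.
Moment equilibrium about A: M_A = Σ(load moments about A) − R_B·L = 276.8 − 23.41×5 = 159.8 kip·ft.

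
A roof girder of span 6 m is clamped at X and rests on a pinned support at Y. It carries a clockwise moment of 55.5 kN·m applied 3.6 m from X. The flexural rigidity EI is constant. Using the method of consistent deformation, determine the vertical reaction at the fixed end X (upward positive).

Remove the prop at Y; the released (primary) structure is a cantilever built in at X.
Deflection at Y on the released cantilever, summing each load's contribution:
  clockwise couple 55.5 at a = 3.6: M₀a(2L − a)/(2EI) = 839.2/EI
Flexibility coefficient — unit upward force at Y: δ_{YY} = L³/(3EI) = 72/EI.
The prop prevents deflection at Y: R_Y = δ_0/δ_{YY} = 839.2/72 = 11.65 kN.
Vertical equilibrium: R_X = ΣP − R_Y = 0 − 11.65 = -11.65 kN.

R_X = -11.65 kN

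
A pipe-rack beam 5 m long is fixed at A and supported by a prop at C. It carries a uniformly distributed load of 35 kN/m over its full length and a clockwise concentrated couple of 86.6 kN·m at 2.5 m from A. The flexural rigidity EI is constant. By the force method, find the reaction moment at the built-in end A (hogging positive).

M_A = 98.55 kN·m

Choose R_C as the redundant. The primary structure is the cantilever fixed at A.
Deflection at C on the released cantilever, summing each load's contribution:
  UDL 35: wL⁴/(8EI) = 2734/EI
  clockwise couple 86.6 at a = 2.5: M₀a(2L − a)/(2EI) = 811.9/EI
  δ_0 = 3546/EI
Tip deflection under a unit load at C: L³/(3EI) = 41.67/EI.
Compatibility at C: δ_0 − R_C·δ_{CC} = 0, so R_C = 3546/41.67 = 85.11 kN.
Moment equilibrium about A: M_A = Σ(load moments about A) − R_C·L = 524.1 − 85.11×5 = 98.55 kN·m.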